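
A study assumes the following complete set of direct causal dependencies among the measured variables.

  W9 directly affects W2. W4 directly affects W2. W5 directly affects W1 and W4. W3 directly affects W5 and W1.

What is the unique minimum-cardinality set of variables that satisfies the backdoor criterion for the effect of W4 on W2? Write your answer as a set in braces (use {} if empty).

Variables eligible for adjustment (non-descendants of W4, excluding W4 and W2): {W1, W3, W5, W9}.
Backdoor paths from W4 to W2:
  (none)
With no backdoor paths the empty set already satisfies the criterion, and it is trivially minimal.

{}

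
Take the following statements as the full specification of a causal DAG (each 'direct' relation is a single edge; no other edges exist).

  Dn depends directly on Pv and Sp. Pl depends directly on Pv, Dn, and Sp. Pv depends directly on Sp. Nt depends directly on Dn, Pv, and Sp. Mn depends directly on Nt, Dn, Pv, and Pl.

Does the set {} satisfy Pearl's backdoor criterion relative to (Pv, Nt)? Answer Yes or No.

Backdoor paths from Pv to Nt (paths whose first edge points into Pv):
  P1: Pv <- Sp -> Dn -> Nt
  P2: Pv <- Sp -> Dn -> Pl -> Mn <- Nt
  P3: Pv <- Sp -> Dn -> Mn <- Nt
  P4: Pv <- Sp -> Nt
  P5: Pv <- Sp -> Pl <- Dn -> Nt
  P6: Pv <- Sp -> Pl <- Dn -> Mn <- Nt
  P7: Pv <- Sp -> Pl -> Mn <- Dn -> Nt
  P8: Pv <- Sp -> Pl -> Mn <- Nt
Condition 1 (no descendant of Pv in the set): holds — descendants of Pv are {Dn, Mn, Nt, Pl}; none are in {}.
Condition 2 (every backdoor path blocked by {}):
  P1: open — no interior node is in the conditioning set.
  P2: blocked at collider Mn (neither it nor any descendant is in the conditioning set).
  P3: blocked at collider Mn (neither it nor any descendant is in the conditioning set).
  P4: open — no interior node is in the conditioning set.
  P5: blocked at collider Pl (neither it nor any descendant is in the conditioning set).
  P6: blocked at collider Pl (neither it nor any descendant is in the conditioning set).
  P7: blocked at collider Mn (neither it nor any descendant is in the conditioning set).
  P8: blocked at collider Mn (neither it nor any descendant is in the conditioning set).
{} does not satisfy the backdoor criterion.

No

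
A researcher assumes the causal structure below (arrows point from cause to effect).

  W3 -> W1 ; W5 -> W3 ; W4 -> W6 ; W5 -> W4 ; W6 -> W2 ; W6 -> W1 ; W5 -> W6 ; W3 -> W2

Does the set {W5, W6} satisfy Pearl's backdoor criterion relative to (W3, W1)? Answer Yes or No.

Yes

Backdoor paths from W3 to W1 (paths whose first edge points into W3):
  P1: W3 <- W5 -> W4 -> W6 -> W1
  P2: W3 <- W5 -> W6 -> W1
Condition 1 (no descendant of W3 in the set): holds — descendants of W3 are {W1, W2}; none are in {W5, W6}.
Condition 2 (every backdoor path blocked by {W5, W6}):
  P1: blocked at fork node W5 ∈ conditioning set.
  P2: blocked at fork node W5 ∈ conditioning set.
{W5, W6} satisfies the backdoor criterion.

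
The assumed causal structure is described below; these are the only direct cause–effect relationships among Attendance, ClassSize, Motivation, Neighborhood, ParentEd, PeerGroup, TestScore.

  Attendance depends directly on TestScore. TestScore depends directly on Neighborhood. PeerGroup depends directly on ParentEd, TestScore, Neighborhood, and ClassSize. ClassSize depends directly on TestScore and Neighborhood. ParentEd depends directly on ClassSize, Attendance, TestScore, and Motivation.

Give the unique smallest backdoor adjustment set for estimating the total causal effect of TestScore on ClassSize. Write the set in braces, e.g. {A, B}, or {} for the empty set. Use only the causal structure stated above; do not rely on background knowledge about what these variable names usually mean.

Variables eligible for adjustment (non-descendants of TestScore, excluding TestScore and ClassSize): {Motivation, Neighborhood}.
Backdoor paths from TestScore to ClassSize:
  P1: TestScore <- Neighborhood -> ClassSize
  P2: TestScore <- Neighborhood -> PeerGroup <- ClassSize
  P3: TestScore <- Neighborhood -> PeerGroup <- ParentEd <- ClassSize
The empty set is not sufficient: P1 (TestScore <- Neighborhood -> ClassSize) has no collider blocking it and no conditioned non-collider, so it is open.
Try {Neighborhood}:
  P1: blocked at fork node Neighborhood ∈ conditioning set.
  P2: blocked at fork node Neighborhood ∈ conditioning set.
  P3: blocked at fork node Neighborhood ∈ conditioning set.
{Neighborhood} contains no descendant of TestScore and blocks every backdoor path.
No other singleton works — e.g. {Motivation} leaves P1 open — so {Neighborhood} is the unique smallest valid adjustment set.

{Neighborhood}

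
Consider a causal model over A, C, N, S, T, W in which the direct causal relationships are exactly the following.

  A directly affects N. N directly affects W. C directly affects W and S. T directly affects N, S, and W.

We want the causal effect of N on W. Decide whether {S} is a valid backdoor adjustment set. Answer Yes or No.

No

Backdoor paths from N to W (paths whose first edge points into N):
  P1: N <- T -> S <- C -> W
  P2: N <- T -> W
Condition 1 (no descendant of N in the set): holds — descendants of N are {W}; none are in {S}.
Condition 2 (every backdoor path blocked by {S}):
  P1: open — collider(s) S are conditioned on (or have a conditioned descendant) and no non-collider on the path is in the set.
  P2: open — no interior node is in the conditioning set.
{S} does not satisfy the backdoor criterion.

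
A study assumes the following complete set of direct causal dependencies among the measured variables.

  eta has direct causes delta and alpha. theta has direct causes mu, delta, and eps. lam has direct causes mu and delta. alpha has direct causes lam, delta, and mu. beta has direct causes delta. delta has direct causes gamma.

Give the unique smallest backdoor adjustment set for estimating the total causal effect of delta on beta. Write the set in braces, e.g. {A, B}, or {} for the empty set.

Variables eligible for adjustment (non-descendants of delta, excluding delta and beta): {eps, gamma, mu}.
Backdoor paths from delta to beta:
  (none)
With no backdoor paths the empty set already satisfies the criterion, and it is trivially minimal.

{}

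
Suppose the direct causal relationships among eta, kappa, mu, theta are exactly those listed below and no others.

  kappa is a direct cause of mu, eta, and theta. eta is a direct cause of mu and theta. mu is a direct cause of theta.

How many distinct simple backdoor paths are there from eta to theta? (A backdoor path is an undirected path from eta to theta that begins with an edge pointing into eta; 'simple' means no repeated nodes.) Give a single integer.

2

A backdoor path from eta to theta is any simple undirected path whose first edge points into eta (i.e. leaves eta via a parent).
Parents of eta: {kappa}.
Enumerating:
  P1: eta <- kappa -> mu -> theta
  P2: eta <- kappa -> theta
That exhausts the simple backdoor paths. Count: 2.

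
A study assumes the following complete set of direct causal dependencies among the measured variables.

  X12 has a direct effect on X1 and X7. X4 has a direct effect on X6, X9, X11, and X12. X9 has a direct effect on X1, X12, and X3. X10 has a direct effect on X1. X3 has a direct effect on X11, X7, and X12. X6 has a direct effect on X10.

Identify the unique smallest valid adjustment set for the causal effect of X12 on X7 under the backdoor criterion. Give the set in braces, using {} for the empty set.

{X3}

Variables eligible for adjustment (non-descendants of X12, excluding X12 and X7): {X10, X11, X3, X4, X6, X9}.
Backdoor paths from X12 to X7:
  P1: X12 <- X4 -> X9 -> X3 -> X7
  P2: X12 <- X4 -> X6 -> X10 -> X1 <- X9 -> X3 -> X7
  P3: X12 <- X4 -> X11 <- X3 -> X7
  P4: X12 <- X9 <- X4 -> X11 <- X3 -> X7
  P5: X12 <- X9 -> X3 -> X7
  P6: X12 <- X9 -> X1 <- X10 <- X6 <- X4 -> X11 <- X3 -> X7
  P7: X12 <- X3 -> X7
The empty set is not sufficient: P1 (X12 <- X4 -> X9 -> X3 -> X7) has no collider blocking it and no conditioned non-collider, so it is open.
Try {X3}:
  P1: blocked at chain node X3 ∈ conditioning set.
  P2: blocked at collider X1 (neither it nor any descendant is in the conditioning set).
  P3: blocked at collider X11 (neither it nor any descendant is in the conditioning set).
  P4: blocked at collider X11 (neither it nor any descendant is in the conditioning set).
  P5: blocked at chain node X3 ∈ conditioning set.
  P6: blocked at collider X1 (neither it nor any descendant is in the conditioning set).
  P7: blocked at fork node X3 ∈ conditioning set.
{X3} contains no descendant of X12 and blocks every backdoor path.
No other singleton works — e.g. {X4} leaves P5 open — so {X3} is the unique smallest valid adjustment set.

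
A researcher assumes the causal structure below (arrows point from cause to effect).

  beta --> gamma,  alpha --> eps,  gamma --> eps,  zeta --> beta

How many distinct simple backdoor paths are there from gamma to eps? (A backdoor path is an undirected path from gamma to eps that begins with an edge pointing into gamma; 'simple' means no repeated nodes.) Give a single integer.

A backdoor path from gamma to eps is any simple undirected path whose first edge points into gamma (i.e. leaves gamma via a parent).
Parents of gamma: {beta}.
No simple path from any parent of gamma reaches eps without revisiting gamma, so there are no backdoor paths.

0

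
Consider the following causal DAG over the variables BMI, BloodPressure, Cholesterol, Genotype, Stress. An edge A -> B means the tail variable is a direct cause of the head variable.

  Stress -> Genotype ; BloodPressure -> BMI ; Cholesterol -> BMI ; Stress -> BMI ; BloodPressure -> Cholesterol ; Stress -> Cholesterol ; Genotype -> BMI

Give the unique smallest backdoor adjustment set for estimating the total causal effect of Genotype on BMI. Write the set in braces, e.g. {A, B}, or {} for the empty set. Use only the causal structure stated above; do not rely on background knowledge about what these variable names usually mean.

Variables eligible for adjustment (non-descendants of Genotype, excluding Genotype and BMI): {BloodPressure, Cholesterol, Stress}.
Backdoor paths from Genotype to BMI:
  P1: Genotype <- Stress -> Cholesterol <- BloodPressure -> BMI
  P2: Genotype <- Stress -> Cholesterol -> BMI
  P3: Genotype <- Stress -> BMI
The empty set is not sufficient: P2 (Genotype <- Stress -> Cholesterol -> BMI) has no collider blocking it and no conditioned non-collider, so it is open.
Try {Stress}:
  P1: blocked at fork node Stress ∈ conditioning set.
  P2: blocked at fork node Stress ∈ conditioning set.
  P3: blocked at fork node Stress ∈ conditioning set.
{Stress} contains no descendant of Genotype and blocks every backdoor path.
No other singleton works — e.g. {BloodPressure} leaves P2 open — so {Stress} is the unique smallest valid adjustment set.

{Stress}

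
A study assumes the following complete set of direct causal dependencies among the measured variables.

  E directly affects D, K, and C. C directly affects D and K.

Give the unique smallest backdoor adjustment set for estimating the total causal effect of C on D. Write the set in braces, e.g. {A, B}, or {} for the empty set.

{E}

Variables eligible for adjustment (non-descendants of C, excluding C and D): {E}.
Backdoor paths from C to D:
  P1: C <- E -> D
The empty set is not sufficient: P1 (C <- E -> D) has no collider blocking it and no conditioned non-collider, so it is open.
Try {E}:
  P1: blocked at fork node E ∈ conditioning set.
{E} contains no descendant of C and blocks every backdoor path.
{E} is the unique smallest valid adjustment set.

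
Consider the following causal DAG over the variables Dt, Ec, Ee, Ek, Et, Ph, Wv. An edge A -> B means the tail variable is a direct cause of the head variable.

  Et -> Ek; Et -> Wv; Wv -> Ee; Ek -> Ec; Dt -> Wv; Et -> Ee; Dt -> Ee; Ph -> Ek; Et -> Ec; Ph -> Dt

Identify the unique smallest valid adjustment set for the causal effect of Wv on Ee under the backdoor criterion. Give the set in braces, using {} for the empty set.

Variables eligible for adjustment (non-descendants of Wv, excluding Wv and Ee): {Dt, Ec, Ek, Et, Ph}.
Backdoor paths from Wv to Ee:
  P1: Wv <- Et -> Ek <- Ph -> Dt -> Ee
  P2: Wv <- Et -> Ee
  P3: Wv <- Et -> Ec <- Ek <- Ph -> Dt -> Ee
  P4: Wv <- Dt <- Ph -> Ek <- Et -> Ee
  P5: Wv <- Dt <- Ph -> Ek -> Ec <- Et -> Ee
  P6: Wv <- Dt -> Ee
The empty set is not sufficient: P2 (Wv <- Et -> Ee) has no collider blocking it and no conditioned non-collider, so it is open.
Try {Dt, Et}:
  P1: blocked at fork node Et ∈ conditioning set.
  P2: blocked at fork node Et ∈ conditioning set.
  P3: blocked at fork node Et ∈ conditioning set.
  P4: blocked at chain node Dt ∈ conditioning set.
  P5: blocked at chain node Dt ∈ conditioning set.
  P6: blocked at fork node Dt ∈ conditioning set.
{Dt, Et} contains no descendant of Wv and blocks every backdoor path.
Every element of {Dt, Et} is needed (dropping Dt leaves P6 open; dropping Et leaves P2 open), so no proper subset is valid.
Among all size-2 subsets of the eligible variables, only {Dt, Et} blocks every backdoor path, so it is the unique smallest valid adjustment set.

{Dt, Et}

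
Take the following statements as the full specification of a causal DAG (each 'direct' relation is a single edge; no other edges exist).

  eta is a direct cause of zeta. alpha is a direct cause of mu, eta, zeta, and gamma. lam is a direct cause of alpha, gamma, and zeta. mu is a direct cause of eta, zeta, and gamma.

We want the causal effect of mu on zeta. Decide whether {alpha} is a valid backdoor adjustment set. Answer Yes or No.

Backdoor paths from mu to zeta (paths whose first edge points into mu):
  P1: mu <- alpha <- lam -> zeta
  P2: mu <- alpha -> eta -> zeta
  P3: mu <- alpha -> zeta
  P4: mu <- alpha -> gamma <- lam -> zeta
Condition 1 (no descendant of mu in the set): holds — descendants of mu are {eta, gamma, zeta}; none are in {alpha}.
Condition 2 (every backdoor path blocked by {alpha}):
  P1: blocked at chain node alpha ∈ conditioning set.
  P2: blocked at fork node alpha ∈ conditioning set.
  P3: blocked at fork node alpha ∈ conditioning set.
  P4: blocked at fork node alpha ∈ conditioning set.
{alpha} satisfies the backdoor criterion.

Yes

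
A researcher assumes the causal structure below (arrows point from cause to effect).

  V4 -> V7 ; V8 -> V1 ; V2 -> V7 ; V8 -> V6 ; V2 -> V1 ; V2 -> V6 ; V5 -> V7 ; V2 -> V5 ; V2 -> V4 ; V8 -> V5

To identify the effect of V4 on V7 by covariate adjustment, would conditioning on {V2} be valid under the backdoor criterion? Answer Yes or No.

Yes

Backdoor paths from V4 to V7 (paths whose first edge points into V4):
  P1: V4 <- V2 -> V5 -> V7
  P2: V4 <- V2 -> V6 <- V8 -> V5 -> V7
  P3: V4 <- V2 -> V1 <- V8 -> V5 -> V7
  P4: V4 <- V2 -> V7
Condition 1 (no descendant of V4 in the set): holds — descendants of V4 are {V7}; none are in {V2}.
Condition 2 (every backdoor path blocked by {V2}):
  P1: blocked at fork node V2 ∈ conditioning set.
  P2: blocked at fork node V2 ∈ conditioning set.
  P3: blocked at fork node V2 ∈ conditioning set.
  P4: blocked at fork node V2 ∈ conditioning set.
{V2} satisfies the backdoor criterion.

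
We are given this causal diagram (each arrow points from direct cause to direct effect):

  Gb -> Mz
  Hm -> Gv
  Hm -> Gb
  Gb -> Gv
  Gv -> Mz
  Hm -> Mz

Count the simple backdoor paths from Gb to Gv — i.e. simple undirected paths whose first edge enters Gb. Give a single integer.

2

A backdoor path from Gb to Gv is any simple undirected path whose first edge points into Gb (i.e. leaves Gb via a parent).
Parents of Gb: {Hm}.
Enumerating:
  P1: Gb <- Hm -> Gv
  P2: Gb <- Hm -> Mz <- Gv
That exhausts the simple backdoor paths. Count: 2.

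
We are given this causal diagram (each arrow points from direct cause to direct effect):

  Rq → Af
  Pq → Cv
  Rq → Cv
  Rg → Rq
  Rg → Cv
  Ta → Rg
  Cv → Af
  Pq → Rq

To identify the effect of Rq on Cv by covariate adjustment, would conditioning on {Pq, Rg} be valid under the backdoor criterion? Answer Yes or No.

Yes

Backdoor paths from Rq to Cv (paths whose first edge points into Rq):
  P1: Rq <- Rg -> Cv
  P2: Rq <- Pq -> Cv
Condition 1 (no descendant of Rq in the set): holds — descendants of Rq are {Af, Cv}; none are in {Pq, Rg}.
Condition 2 (every backdoor path blocked by {Pq, Rg}):
  P1: blocked at fork node Rg ∈ conditioning set.
  P2: blocked at fork node Pq ∈ conditioning set.
{Pq, Rg} satisfies the backdoor criterion.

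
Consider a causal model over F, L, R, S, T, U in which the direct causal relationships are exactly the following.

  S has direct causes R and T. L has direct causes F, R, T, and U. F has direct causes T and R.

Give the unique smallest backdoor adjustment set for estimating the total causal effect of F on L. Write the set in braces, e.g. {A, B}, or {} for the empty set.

{R, T}

Variables eligible for adjustment (non-descendants of F, excluding F and L): {R, S, T, U}.
Backdoor paths from F to L:
  P1: F <- T -> S <- R -> L
  P2: F <- T -> L
  P3: F <- R -> S <- T -> L
  P4: F <- R -> L
The empty set is not sufficient: P2 (F <- T -> L) has no collider blocking it and no conditioned non-collider, so it is open.
Try {R, T}:
  P1: blocked at fork node T ∈ conditioning set.
  P2: blocked at fork node T ∈ conditioning set.
  P3: blocked at fork node R ∈ conditioning set.
  P4: blocked at fork node R ∈ conditioning set.
{R, T} contains no descendant of F and blocks every backdoor path.
Every element of {R, T} is needed (dropping R leaves P4 open; dropping T leaves P2 open), so no proper subset is valid.
Among all size-2 subsets of the eligible variables, only {R, T} blocks every backdoor path, so it is the unique smallest valid adjustment set.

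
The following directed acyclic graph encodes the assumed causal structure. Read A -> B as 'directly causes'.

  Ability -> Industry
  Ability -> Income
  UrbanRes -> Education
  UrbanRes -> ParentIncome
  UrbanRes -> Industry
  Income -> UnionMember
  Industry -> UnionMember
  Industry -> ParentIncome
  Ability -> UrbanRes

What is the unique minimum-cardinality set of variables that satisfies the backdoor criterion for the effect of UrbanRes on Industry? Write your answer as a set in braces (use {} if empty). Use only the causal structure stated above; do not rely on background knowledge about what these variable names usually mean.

Variables eligible for adjustment (non-descendants of UrbanRes, excluding UrbanRes and Industry): {Ability, Income}.
Backdoor paths from UrbanRes to Industry:
  P1: UrbanRes <- Ability -> Income -> UnionMember <- Industry
  P2: UrbanRes <- Ability -> Industry
The empty set is not sufficient: P2 (UrbanRes <- Ability -> Industry) has no collider blocking it and no conditioned non-collider, so it is open.
Try {Ability}:
  P1: blocked at fork node Ability ∈ conditioning set.
  P2: blocked at fork node Ability ∈ conditioning set.
{Ability} contains no descendant of UrbanRes and blocks every backdoor path.
No other singleton works — e.g. {Income} leaves P2 open — so {Ability} is the unique smallest valid adjustment set.

{Ability}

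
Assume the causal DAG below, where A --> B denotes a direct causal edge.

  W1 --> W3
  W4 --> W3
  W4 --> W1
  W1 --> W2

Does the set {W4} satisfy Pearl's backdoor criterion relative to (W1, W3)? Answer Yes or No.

Backdoor paths from W1 to W3 (paths whose first edge points into W1):
  P1: W1 <- W4 -> W3
Condition 1 (no descendant of W1 in the set): holds — descendants of W1 are {W2, W3}; none are in {W4}.
Condition 2 (every backdoor path blocked by {W4}):
  P1: blocked at fork node W4 ∈ conditioning set.
{W4} satisfies the backdoor criterion.

Yes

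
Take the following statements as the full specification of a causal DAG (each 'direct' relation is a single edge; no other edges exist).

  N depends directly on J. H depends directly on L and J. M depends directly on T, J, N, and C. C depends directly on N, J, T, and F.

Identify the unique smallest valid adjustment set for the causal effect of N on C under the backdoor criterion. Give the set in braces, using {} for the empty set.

Variables eligible for adjustment (non-descendants of N, excluding N and C): {F, H, J, L, T}.
Backdoor paths from N to C:
  P1: N <- J -> C
  P2: N <- J -> M <- T -> C
  P3: N <- J -> M <- C
The empty set is not sufficient: P1 (N <- J -> C) has no collider blocking it and no conditioned non-collider, so it is open.
Try {J}:
  P1: blocked at fork node J ∈ conditioning set.
  P2: blocked at fork node J ∈ conditioning set.
  P3: blocked at fork node J ∈ conditioning set.
{J} contains no descendant of N and blocks every backdoor path.
No other singleton works — e.g. {L} leaves P1 open — so {J} is the unique smallest valid adjustment set.

{J}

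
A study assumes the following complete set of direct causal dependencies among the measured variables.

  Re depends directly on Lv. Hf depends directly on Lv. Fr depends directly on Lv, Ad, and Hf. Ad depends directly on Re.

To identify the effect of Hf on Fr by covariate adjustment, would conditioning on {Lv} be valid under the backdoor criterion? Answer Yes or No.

Backdoor paths from Hf to Fr (paths whose first edge points into Hf):
  P1: Hf <- Lv -> Re -> Ad -> Fr
  P2: Hf <- Lv -> Fr
Condition 1 (no descendant of Hf in the set): holds — descendants of Hf are {Fr}; none are in {Lv}.
Condition 2 (every backdoor path blocked by {Lv}):
  P1: blocked at fork node Lv ∈ conditioning set.
  P2: blocked at fork node Lv ∈ conditioning set.
{Lv} satisfies the backdoor criterion.

Yes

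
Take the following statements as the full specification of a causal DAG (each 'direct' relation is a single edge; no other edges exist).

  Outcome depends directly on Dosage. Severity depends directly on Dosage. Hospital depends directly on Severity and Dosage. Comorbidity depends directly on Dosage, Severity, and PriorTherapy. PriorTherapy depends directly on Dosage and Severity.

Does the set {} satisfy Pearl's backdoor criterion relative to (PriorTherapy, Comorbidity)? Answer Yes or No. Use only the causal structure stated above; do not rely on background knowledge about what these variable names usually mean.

Backdoor paths from PriorTherapy to Comorbidity (paths whose first edge points into PriorTherapy):
  P1: PriorTherapy <- Dosage -> Severity -> Comorbidity
  P2: PriorTherapy <- Dosage -> Hospital <- Severity -> Comorbidity
  P3: PriorTherapy <- Dosage -> Comorbidity
  P4: PriorTherapy <- Severity <- Dosage -> Comorbidity
  P5: PriorTherapy <- Severity -> Hospital <- Dosage -> Comorbidity
  P6: PriorTherapy <- Severity -> Comorbidity
Condition 1 (no descendant of PriorTherapy in the set): holds — descendants of PriorTherapy are {Comorbidity}; none are in {}.
Condition 2 (every backdoor path blocked by {}):
  P1: open — no interior node is in the conditioning set.
  P2: blocked at collider Hospital (neither it nor any descendant is in the conditioning set).
  P3: open — no interior node is in the conditioning set.
  P4: open — no interior node is in the conditioning set.
  P5: blocked at collider Hospital (neither it nor any descendant is in the conditioning set).
  P6: open — no interior node is in the conditioning set.
{} does not satisfy the backdoor criterion.

No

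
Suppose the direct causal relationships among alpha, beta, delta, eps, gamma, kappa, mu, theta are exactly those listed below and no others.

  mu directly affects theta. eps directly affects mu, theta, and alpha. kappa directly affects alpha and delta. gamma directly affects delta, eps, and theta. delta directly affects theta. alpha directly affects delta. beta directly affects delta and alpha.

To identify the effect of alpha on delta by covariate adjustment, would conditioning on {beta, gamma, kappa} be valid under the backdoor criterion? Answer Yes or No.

Backdoor paths from alpha to delta (paths whose first edge points into alpha):
  P1: alpha <- beta -> delta
  P2: alpha <- eps <- gamma -> delta
  P3: alpha <- eps <- gamma -> theta <- delta
  P4: alpha <- eps -> mu -> theta <- gamma -> delta
  P5: alpha <- eps -> mu -> theta <- delta
  P6: alpha <- eps -> theta <- gamma -> delta
  P7: alpha <- eps -> theta <- delta
  P8: alpha <- kappa -> delta
Condition 1 (no descendant of alpha in the set): holds — descendants of alpha are {delta, theta}; none are in {beta, gamma, kappa}.
Condition 2 (every backdoor path blocked by {beta, gamma, kappa}):
  P1: blocked at fork node beta ∈ conditioning set.
  P2: blocked at fork node gamma ∈ conditioning set.
  P3: blocked at fork node gamma ∈ conditioning set.
  P4: blocked at collider theta (neither it nor any descendant is in the conditioning set).
  P5: blocked at collider theta (neither it nor any descendant is in the conditioning set).
  P6: blocked at collider theta (neither it nor any descendant is in the conditioning set).
  P7: blocked at collider theta (neither it nor any descendant is in the conditioning set).
  P8: blocked at fork node kappa ∈ conditioning set.
{beta, gamma, kappa} satisfies the backdoor criterion.

Yes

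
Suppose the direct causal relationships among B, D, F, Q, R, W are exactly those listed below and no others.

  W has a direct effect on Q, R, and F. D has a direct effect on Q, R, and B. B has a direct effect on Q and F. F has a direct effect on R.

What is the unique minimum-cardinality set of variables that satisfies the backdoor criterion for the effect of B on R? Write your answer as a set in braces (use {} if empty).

Variables eligible for adjustment (non-descendants of B, excluding B and R): {D, W}.
Backdoor paths from B to R:
  P1: B <- D -> Q <- W -> F -> R
  P2: B <- D -> Q <- W -> R
  P3: B <- D -> R
The empty set is not sufficient: P3 (B <- D -> R) has no collider blocking it and no conditioned non-collider, so it is open.
Try {D}:
  P1: blocked at fork node D ∈ conditioning set.
  P2: blocked at fork node D ∈ conditioning set.
  P3: blocked at fork node D ∈ conditioning set.
{D} contains no descendant of B and blocks every backdoor path.
No other singleton works — e.g. {W} leaves P3 open — so {D} is the unique smallest valid adjustment set.

{D}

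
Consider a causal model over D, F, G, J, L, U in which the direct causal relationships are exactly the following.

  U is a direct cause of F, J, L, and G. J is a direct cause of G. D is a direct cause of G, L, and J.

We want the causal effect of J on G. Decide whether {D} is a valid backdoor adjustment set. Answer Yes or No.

No

Backdoor paths from J to G (paths whose first edge points into J):
  P1: J <- U -> L <- D -> G
  P2: J <- U -> G
  P3: J <- D -> L <- U -> G
  P4: J <- D -> G
Condition 1 (no descendant of J in the set): holds — descendants of J are {G}; none are in {D}.
Condition 2 (every backdoor path blocked by {D}):
  P1: blocked at collider L (neither it nor any descendant is in the conditioning set).
  P2: open — no interior node is in the conditioning set.
  P3: blocked at fork node D ∈ conditioning set.
  P4: blocked at fork node D ∈ conditioning set.
{D} does not satisfy the backdoor criterion.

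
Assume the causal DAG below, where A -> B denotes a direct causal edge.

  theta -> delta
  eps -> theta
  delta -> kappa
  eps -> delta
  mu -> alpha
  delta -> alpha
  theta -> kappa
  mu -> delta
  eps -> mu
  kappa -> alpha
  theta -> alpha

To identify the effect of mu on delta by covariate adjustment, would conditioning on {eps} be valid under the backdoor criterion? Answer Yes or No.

Backdoor paths from mu to delta (paths whose first edge points into mu):
  P1: mu <- eps -> theta -> delta
  P2: mu <- eps -> theta -> kappa <- delta
  P3: mu <- eps -> theta -> kappa -> alpha <- delta
  P4: mu <- eps -> theta -> alpha <- delta
  P5: mu <- eps -> theta -> alpha <- kappa <- delta
  P6: mu <- eps -> delta
Condition 1 (no descendant of mu in the set): holds — descendants of mu are {alpha, delta, kappa}; none are in {eps}.
Condition 2 (every backdoor path blocked by {eps}):
  P1: blocked at fork node eps ∈ conditioning set.
  P2: blocked at fork node eps ∈ conditioning set.
  P3: blocked at fork node eps ∈ conditioning set.
  P4: blocked at fork node eps ∈ conditioning set.
  P5: blocked at fork node eps ∈ conditioning set.
  P6: blocked at fork node eps ∈ conditioning set.
{eps} satisfies the backdoor criterion.

Yes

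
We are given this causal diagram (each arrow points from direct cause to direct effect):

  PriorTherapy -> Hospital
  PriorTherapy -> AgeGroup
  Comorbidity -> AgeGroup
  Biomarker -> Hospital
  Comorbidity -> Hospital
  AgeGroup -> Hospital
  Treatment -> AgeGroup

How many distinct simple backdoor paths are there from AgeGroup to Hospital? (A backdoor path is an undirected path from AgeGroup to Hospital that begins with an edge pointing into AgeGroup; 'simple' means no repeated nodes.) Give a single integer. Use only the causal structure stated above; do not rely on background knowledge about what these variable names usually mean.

2

A backdoor path from AgeGroup to Hospital is any simple undirected path whose first edge points into AgeGroup (i.e. leaves AgeGroup via a parent).
Parents of AgeGroup: {Comorbidity, PriorTherapy, Treatment}.
Enumerating:
  P1: AgeGroup <- Comorbidity -> Hospital
  P2: AgeGroup <- PriorTherapy -> Hospital
That exhausts the simple backdoor paths. Count: 2.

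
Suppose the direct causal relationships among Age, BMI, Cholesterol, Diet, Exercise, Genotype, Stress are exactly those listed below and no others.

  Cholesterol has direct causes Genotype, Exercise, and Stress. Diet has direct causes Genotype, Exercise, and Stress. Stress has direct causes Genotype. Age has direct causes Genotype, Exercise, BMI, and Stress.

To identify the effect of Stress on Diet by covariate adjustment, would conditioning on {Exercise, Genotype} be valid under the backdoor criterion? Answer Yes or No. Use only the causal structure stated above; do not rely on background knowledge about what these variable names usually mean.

Yes

Backdoor paths from Stress to Diet (paths whose first edge points into Stress):
  P1: Stress <- Genotype -> Cholesterol <- Exercise -> Diet
  P2: Stress <- Genotype -> Diet
  P3: Stress <- Genotype -> Age <- Exercise -> Diet
Condition 1 (no descendant of Stress in the set): holds — descendants of Stress are {Age, Cholesterol, Diet}; none are in {Exercise, Genotype}.
Condition 2 (every backdoor path blocked by {Exercise, Genotype}):
  P1: blocked at fork node Genotype ∈ conditioning set.
  P2: blocked at fork node Genotype ∈ conditioning set.
  P3: blocked at fork node Genotype ∈ conditioning set.
{Exercise, Genotype} satisfies the backdoor criterion.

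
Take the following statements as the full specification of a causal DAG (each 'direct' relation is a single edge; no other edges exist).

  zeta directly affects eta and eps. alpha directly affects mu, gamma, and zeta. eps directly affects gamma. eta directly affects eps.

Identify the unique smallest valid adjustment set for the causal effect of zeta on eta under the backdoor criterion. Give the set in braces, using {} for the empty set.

{}

Variables eligible for adjustment (non-descendants of zeta, excluding zeta and eta): {alpha, mu}.
Backdoor paths from zeta to eta:
  P1: zeta <- alpha -> gamma <- eps <- eta
Each backdoor path contains an unconditioned collider, so every path is already blocked with the empty conditioning set:
  P1: blocked at collider gamma (neither it nor any descendant is in the conditioning set).
The empty set is therefore the unique smallest valid set.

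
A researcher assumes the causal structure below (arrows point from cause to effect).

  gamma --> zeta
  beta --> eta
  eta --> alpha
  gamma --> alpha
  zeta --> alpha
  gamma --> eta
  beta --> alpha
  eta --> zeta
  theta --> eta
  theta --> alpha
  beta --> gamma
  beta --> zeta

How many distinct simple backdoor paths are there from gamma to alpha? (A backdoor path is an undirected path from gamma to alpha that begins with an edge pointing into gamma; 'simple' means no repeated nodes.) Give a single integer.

A backdoor path from gamma to alpha is any simple undirected path whose first edge points into gamma (i.e. leaves gamma via a parent).
Parents of gamma: {beta}.
Enumerating:
  P1: gamma <- beta -> eta <- theta -> alpha
  P2: gamma <- beta -> eta -> zeta -> alpha
  P3: gamma <- beta -> eta -> alpha
  P4: gamma <- beta -> zeta <- eta <- theta -> alpha
  P5: gamma <- beta -> zeta <- eta -> alpha
  P6: gamma <- beta -> zeta -> alpha
  P7: gamma <- beta -> alpha
That exhausts the simple backdoor paths. Count: 7.

7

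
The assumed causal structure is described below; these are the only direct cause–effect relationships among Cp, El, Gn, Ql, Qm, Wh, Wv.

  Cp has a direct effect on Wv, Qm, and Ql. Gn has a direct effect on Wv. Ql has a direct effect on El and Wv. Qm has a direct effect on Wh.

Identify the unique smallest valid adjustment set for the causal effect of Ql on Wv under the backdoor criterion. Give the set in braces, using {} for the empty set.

Variables eligible for adjustment (non-descendants of Ql, excluding Ql and Wv): {Cp, Gn, Qm, Wh}.
Backdoor paths from Ql to Wv:
  P1: Ql <- Cp -> Wv
The empty set is not sufficient: P1 (Ql <- Cp -> Wv) has no collider blocking it and no conditioned non-collider, so it is open.
Try {Cp}:
  P1: blocked at fork node Cp ∈ conditioning set.
{Cp} contains no descendant of Ql and blocks every backdoor path.
No other singleton works — e.g. {Gn} leaves P1 open — so {Cp} is the unique smallest valid adjustment set.

{Cp}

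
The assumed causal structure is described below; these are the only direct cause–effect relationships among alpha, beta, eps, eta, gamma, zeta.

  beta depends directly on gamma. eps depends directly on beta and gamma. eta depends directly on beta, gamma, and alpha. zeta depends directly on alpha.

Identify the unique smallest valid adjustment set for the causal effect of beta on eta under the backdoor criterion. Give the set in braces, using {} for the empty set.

{gamma}

Variables eligible for adjustment (non-descendants of beta, excluding beta and eta): {alpha, gamma, zeta}.
Backdoor paths from beta to eta:
  P1: beta <- gamma -> eta
The empty set is not sufficient: P1 (beta <- gamma -> eta) has no collider blocking it and no conditioned non-collider, so it is open.
Try {gamma}:
  P1: blocked at fork node gamma ∈ conditioning set.
{gamma} contains no descendant of beta and blocks every backdoor path.
No other singleton works — e.g. {alpha} leaves P1 open — so {gamma} is the unique smallest valid adjustment set.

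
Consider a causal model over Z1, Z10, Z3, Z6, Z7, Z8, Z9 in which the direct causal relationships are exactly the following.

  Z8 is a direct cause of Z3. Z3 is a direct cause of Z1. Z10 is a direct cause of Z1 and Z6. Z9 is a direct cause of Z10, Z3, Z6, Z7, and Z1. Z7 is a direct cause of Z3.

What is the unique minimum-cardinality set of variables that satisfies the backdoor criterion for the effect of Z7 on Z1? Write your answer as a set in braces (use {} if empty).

{Z9}

Variables eligible for adjustment (non-descendants of Z7, excluding Z7 and Z1): {Z10, Z6, Z8, Z9}.
Backdoor paths from Z7 to Z1:
  P1: Z7 <- Z9 -> Z10 -> Z1
  P2: Z7 <- Z9 -> Z3 -> Z1
  P3: Z7 <- Z9 -> Z6 <- Z10 -> Z1
  P4: Z7 <- Z9 -> Z1
The empty set is not sufficient: P1 (Z7 <- Z9 -> Z10 -> Z1) has no collider blocking it and no conditioned non-collider, so it is open.
Try {Z9}:
  P1: blocked at fork node Z9 ∈ conditioning set.
  P2: blocked at fork node Z9 ∈ conditioning set.
  P3: blocked at fork node Z9 ∈ conditioning set.
  P4: blocked at fork node Z9 ∈ conditioning set.
{Z9} contains no descendant of Z7 and blocks every backdoor path.
No other singleton works — e.g. {Z8} leaves P1 open — so {Z9} is the unique smallest valid adjustment set.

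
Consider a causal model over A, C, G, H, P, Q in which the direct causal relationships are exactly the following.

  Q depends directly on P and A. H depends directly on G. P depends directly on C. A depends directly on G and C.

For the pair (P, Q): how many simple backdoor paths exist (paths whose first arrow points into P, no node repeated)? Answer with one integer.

A backdoor path from P to Q is any simple undirected path whose first edge points into P (i.e. leaves P via a parent).
Parents of P: {C}.
Enumerating:
  P1: P <- C -> A -> Q
That exhausts the simple backdoor paths. Count: 1.

1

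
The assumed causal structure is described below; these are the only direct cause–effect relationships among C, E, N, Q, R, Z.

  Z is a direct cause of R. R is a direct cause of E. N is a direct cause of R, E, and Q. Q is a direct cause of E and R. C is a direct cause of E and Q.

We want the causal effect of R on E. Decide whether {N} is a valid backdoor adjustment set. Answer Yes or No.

No

Backdoor paths from R to E (paths whose first edge points into R):
  P1: R <- N -> Q <- C -> E
  P2: R <- N -> Q -> E
  P3: R <- N -> E
  P4: R <- Q <- C -> E
  P5: R <- Q <- N -> E
  P6: R <- Q -> E
Condition 1 (no descendant of R in the set): holds — descendants of R are {E}; none are in {N}.
Condition 2 (every backdoor path blocked by {N}):
  P1: blocked at fork node N ∈ conditioning set.
  P2: blocked at fork node N ∈ conditioning set.
  P3: blocked at fork node N ∈ conditioning set.
  P4: open — no interior node is in the conditioning set.
  P5: blocked at fork node N ∈ conditioning set.
  P6: open — no interior node is in the conditioning set.
{N} does not satisfy the backdoor criterion.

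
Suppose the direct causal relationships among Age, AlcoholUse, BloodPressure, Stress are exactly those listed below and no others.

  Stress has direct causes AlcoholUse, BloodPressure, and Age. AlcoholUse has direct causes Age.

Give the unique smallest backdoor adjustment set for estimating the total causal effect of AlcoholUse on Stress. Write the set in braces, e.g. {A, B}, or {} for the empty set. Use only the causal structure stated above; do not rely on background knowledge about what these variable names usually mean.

Variables eligible for adjustment (non-descendants of AlcoholUse, excluding AlcoholUse and Stress): {Age, BloodPressure}.
Backdoor paths from AlcoholUse to Stress:
  P1: AlcoholUse <- Age -> Stress
The empty set is not sufficient: P1 (AlcoholUse <- Age -> Stress) has no collider blocking it and no conditioned non-collider, so it is open.
Try {Age}:
  P1: blocked at fork node Age ∈ conditioning set.
{Age} contains no descendant of AlcoholUse and blocks every backdoor path.
No other singleton works — e.g. {BloodPressure} leaves P1 open — so {Age} is the unique smallest valid adjustment set.

{Age}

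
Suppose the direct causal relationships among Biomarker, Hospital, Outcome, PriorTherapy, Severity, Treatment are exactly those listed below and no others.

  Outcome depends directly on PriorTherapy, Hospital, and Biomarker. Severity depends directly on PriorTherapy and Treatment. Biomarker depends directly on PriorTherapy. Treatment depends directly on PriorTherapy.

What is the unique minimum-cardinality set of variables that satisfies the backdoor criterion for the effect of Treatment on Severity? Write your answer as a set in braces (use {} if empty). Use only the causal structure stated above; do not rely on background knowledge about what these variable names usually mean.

{PriorTherapy}

Variables eligible for adjustment (non-descendants of Treatment, excluding Treatment and Severity): {Biomarker, Hospital, Outcome, PriorTherapy}.
Backdoor paths from Treatment to Severity:
  P1: Treatment <- PriorTherapy -> Severity
The empty set is not sufficient: P1 (Treatment <- PriorTherapy -> Severity) has no collider blocking it and no conditioned non-collider, so it is open.
Try {PriorTherapy}:
  P1: blocked at fork node PriorTherapy ∈ conditioning set.
{PriorTherapy} contains no descendant of Treatment and blocks every backdoor path.
No other singleton works — e.g. {Biomarker} leaves P1 open — so {PriorTherapy} is the unique smallest valid adjustment set.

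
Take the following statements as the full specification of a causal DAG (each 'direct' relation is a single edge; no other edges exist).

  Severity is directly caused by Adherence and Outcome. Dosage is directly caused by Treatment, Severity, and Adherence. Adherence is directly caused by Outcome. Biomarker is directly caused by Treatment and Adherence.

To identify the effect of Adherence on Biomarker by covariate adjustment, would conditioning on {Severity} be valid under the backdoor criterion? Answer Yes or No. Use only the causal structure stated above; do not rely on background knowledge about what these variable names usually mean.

No

Backdoor paths from Adherence to Biomarker (paths whose first edge points into Adherence):
  P1: Adherence <- Outcome -> Severity -> Dosage <- Treatment -> Biomarker
Condition 1 (no descendant of Adherence in the set): FAILS — Severity is a descendant of Adherence.
Condition 2 (every backdoor path blocked by {Severity}):
  P1: blocked at chain node Severity ∈ conditioning set.
{Severity} does not satisfy the backdoor criterion.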